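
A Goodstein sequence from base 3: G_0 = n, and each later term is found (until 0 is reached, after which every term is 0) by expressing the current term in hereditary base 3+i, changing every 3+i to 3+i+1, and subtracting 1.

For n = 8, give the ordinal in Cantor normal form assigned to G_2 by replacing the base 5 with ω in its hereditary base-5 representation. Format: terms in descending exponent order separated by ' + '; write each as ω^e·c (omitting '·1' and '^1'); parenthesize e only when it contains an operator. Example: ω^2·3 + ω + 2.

ω·2

G_0=8  [base 3] 2·3 + 2  →[3↦4]→  2·4 + 2 = 10  −1 ⇒ G_1=9
G_1=9  [base 4] 2·4 + 1  →[4↦5]→  2·5 + 1 = 11  −1 ⇒ G_2=10
G_2=10  [base 5] 2·5  →[5↦6]→  2·6 = 12  −1 ⇒ G_3=11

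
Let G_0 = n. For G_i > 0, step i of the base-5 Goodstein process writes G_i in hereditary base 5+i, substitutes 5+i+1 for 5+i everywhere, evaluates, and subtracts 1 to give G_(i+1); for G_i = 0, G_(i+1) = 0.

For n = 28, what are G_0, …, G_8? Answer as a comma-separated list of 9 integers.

G_0=28  [base 5] 5^2 + 3  →[5↦6]→  6^2 + 3 = 39  −1 ⇒ G_1=38
G_1=38  [base 6] 6^2 + 2  →[6↦7]→  7^2 + 2 = 51  −1 ⇒ G_2=50
G_2=50  [base 7] 7^2 + 1  →[7↦8]→  8^2 + 1 = 65  −1 ⇒ G_3=64
G_3=64  [base 8] 8^2  →[8↦9]→  9^2 = 81  −1 ⇒ G_4=80
G_4=80  [base 9] 8·9 + 8  →[9↦10]→  8·10 + 8 = 88  −1 ⇒ G_5=87
G_5=87  [base 10] 8·10 + 7  →[10↦11]→  8·11 + 7 = 95  −1 ⇒ G_6=94
G_6=94  [base 11] 8·11 + 6  →[11↦12]→  8·12 + 6 = 102  −1 ⇒ G_7=101
G_7=101  [base 12] 8·12 + 5  →[12↦13]→  8·13 + 5 = 109  −1 ⇒ G_8=108

28, 38, 50, 64, 80, 87, 94, 101, 108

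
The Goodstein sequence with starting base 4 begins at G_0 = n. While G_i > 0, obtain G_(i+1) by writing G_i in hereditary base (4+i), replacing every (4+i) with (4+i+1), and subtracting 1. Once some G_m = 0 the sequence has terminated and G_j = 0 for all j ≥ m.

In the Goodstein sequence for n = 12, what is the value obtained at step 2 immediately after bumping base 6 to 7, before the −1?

17

base 4: 12 = 3·4; at 5: 3·5 = 15; next = 14
base 5: 14 = 2·5 + 4; at 6: 2·6 + 4 = 16; next = 15
base 6: 15 = 2·6 + 3; at 7: 2·7 + 3 = 17; next = 16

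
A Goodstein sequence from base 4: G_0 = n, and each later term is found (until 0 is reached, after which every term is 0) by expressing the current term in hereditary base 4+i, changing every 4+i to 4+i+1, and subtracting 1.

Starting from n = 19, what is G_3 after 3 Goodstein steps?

49

G_0=19  [base 4] 4^2 + 3  →[4↦5]→  5^2 + 3 = 28  −1 ⇒ G_1=27
G_1=27  [base 5] 5^2 + 2  →[5↦6]→  6^2 + 2 = 38  −1 ⇒ G_2=37
G_2=37  [base 6] 6^2 + 1  →[6↦7]→  7^2 + 1 = 50  −1 ⇒ G_3=49
G_3=49  [base 7] 7^2  →[7↦8]→  8^2 = 64  −1 ⇒ G_4=63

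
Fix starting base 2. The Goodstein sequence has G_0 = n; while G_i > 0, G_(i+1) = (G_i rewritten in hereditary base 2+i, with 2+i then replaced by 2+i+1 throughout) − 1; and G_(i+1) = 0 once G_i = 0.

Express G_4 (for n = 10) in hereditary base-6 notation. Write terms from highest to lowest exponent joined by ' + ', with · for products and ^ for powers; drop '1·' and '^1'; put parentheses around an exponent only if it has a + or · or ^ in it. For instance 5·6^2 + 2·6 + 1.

5·6^6 + 5·6^5 + 5·6^4 + 5·6^3 + 5·6^2 + 5·6 + 5

(0) 10|_2 = 2^(2 + 1) + 2 ↦ 3^(3 + 1) + 3|_3 = 84 ⇒ 83
(1) 83|_3 = 3^(3 + 1) + 2 ↦ 4^(4 + 1) + 2|_4 = 1026 ⇒ 1025
(2) 1025|_4 = 4^(4 + 1) + 1 ↦ 5^(5 + 1) + 1|_5 = 15626 ⇒ 15625
(3) 15625|_5 = 5^(5 + 1) ↦ 6^(6 + 1)|_6 = 279936 ⇒ 279935
(4) 279935|_6 = 5·6^6 + 5·6^5 + 5·6^4 + 5·6^3 + 5·6^2 + 5·6 + 5 ↦ 5·7^7 + 5·7^5 + 5·7^4 + 5·7^3 + 5·7^2 + 5·7 + 5|_7 = 4215755 ⇒ 4215754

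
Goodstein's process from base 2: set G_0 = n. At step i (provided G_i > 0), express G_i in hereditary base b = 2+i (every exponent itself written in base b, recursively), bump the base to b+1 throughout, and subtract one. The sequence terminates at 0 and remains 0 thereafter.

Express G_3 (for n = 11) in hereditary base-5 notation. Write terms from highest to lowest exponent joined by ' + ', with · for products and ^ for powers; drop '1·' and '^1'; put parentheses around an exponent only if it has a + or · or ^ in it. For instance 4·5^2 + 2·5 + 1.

5^(5 + 1) + 2

G_0=11  [base 2] 2^(2 + 1) + 2 + 1  →[2↦3]→  3^(3 + 1) + 3 + 1 = 85  −1 ⇒ G_1=84
G_1=84  [base 3] 3^(3 + 1) + 3  →[3↦4]→  4^(4 + 1) + 4 = 1028  −1 ⇒ G_2=1027
G_2=1027  [base 4] 4^(4 + 1) + 3  →[4↦5]→  5^(5 + 1) + 3 = 15628  −1 ⇒ G_3=15627
G_3=15627  [base 5] 5^(5 + 1) + 2  →[5↦6]→  6^(6 + 1) + 2 = 279938  −1 ⇒ G_4=279937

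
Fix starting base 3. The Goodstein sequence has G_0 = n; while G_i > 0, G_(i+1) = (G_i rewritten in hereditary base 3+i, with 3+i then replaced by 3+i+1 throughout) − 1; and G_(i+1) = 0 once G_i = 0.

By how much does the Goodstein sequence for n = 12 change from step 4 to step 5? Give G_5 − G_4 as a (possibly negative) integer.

14

i=0: 12 = 3^2 + 3 (b=3); 3→4: 4^2 + 4 = 20; 20−1 = 19
i=1: 19 = 4^2 + 3 (b=4); 4→5: 5^2 + 3 = 28; 28−1 = 27
i=2: 27 = 5^2 + 2 (b=5); 5→6: 6^2 + 2 = 38; 38−1 = 37
i=3: 37 = 6^2 + 1 (b=6); 6→7: 7^2 + 1 = 50; 50−1 = 49
i=4: 49 = 7^2 (b=7); 7→8: 8^2 = 64; 64−1 = 63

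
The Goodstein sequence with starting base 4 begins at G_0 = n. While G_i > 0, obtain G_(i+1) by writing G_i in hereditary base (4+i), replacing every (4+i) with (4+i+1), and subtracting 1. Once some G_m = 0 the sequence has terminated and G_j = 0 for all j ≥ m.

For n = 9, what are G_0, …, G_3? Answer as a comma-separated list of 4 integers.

[0] 9 ≡ 2·4 + 1 (base 4). Lift 5: 11. −1: 10.
[1] 10 ≡ 2·5 (base 5). Lift 6: 12. −1: 11.
[2] 11 ≡ 6 + 5 (base 6). Lift 7: 12. −1: 11.

9, 10, 11, 11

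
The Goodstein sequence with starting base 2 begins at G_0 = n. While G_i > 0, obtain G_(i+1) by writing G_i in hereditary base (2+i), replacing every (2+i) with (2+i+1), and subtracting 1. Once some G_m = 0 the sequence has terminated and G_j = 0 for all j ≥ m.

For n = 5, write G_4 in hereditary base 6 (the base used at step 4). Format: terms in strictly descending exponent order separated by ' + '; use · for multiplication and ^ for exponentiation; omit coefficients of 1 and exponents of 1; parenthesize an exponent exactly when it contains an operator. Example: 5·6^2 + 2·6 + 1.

3·6^3 + 3·6^2 + 3·6 + 1

G_0 = 5. HB_2(5) = 2^2 + 1. Bump = 28. G_1 = 27.
G_1 = 27. HB_3(27) = 3^3. Bump = 256. G_2 = 255.
G_2 = 255. HB_4(255) = 3·4^3 + 3·4^2 + 3·4 + 3. Bump = 468. G_3 = 467.
G_3 = 467. HB_5(467) = 3·5^3 + 3·5^2 + 3·5 + 2. Bump = 776. G_4 = 775.
G_4 = 775. HB_6(775) = 3·6^3 + 3·6^2 + 3·6 + 1. Bump = 1198. G_5 = 1197.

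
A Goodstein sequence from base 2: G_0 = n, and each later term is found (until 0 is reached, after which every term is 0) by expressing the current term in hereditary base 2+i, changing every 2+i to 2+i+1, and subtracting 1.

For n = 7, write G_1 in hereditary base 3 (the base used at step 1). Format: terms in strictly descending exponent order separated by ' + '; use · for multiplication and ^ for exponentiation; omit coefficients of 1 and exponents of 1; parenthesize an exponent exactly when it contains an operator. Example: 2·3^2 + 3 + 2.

3^3 + 3

G_0 = 7. HB_2(7) = 2^2 + 2 + 1. Bump = 31. G_1 = 30.
G_1 = 30. HB_3(30) = 3^3 + 3. Bump = 260. G_2 = 259.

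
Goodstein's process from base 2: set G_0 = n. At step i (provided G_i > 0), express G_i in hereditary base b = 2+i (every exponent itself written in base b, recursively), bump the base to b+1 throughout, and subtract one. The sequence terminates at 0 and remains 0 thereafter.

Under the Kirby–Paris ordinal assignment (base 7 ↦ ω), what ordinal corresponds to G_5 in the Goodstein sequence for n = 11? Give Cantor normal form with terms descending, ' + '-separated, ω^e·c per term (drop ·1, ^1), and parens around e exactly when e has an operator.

ω^(ω + 1)

G_0=11  [base 2] 2^(2 + 1) + 2 + 1  →[2↦3]→  3^(3 + 1) + 3 + 1 = 85  −1 ⇒ G_1=84
G_1=84  [base 3] 3^(3 + 1) + 3  →[3↦4]→  4^(4 + 1) + 4 = 1028  −1 ⇒ G_2=1027
G_2=1027  [base 4] 4^(4 + 1) + 3  →[4↦5]→  5^(5 + 1) + 3 = 15628  −1 ⇒ G_3=15627
G_3=15627  [base 5] 5^(5 + 1) + 2  →[5↦6]→  6^(6 + 1) + 2 = 279938  −1 ⇒ G_4=279937
G_4=279937  [base 6] 6^(6 + 1) + 1  →[6↦7]→  7^(7 + 1) + 1 = 5764802  −1 ⇒ G_5=5764801
G_5=5764801  [base 7] 7^(7 + 1)  →[7↦8]→  8^(8 + 1) = 134217728  −1 ⇒ G_6=134217727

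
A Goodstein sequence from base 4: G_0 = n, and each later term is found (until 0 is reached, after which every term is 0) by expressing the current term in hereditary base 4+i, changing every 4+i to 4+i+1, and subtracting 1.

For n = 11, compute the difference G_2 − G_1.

11 —HB4→ 2·4 + 3 —bump→ 2·5 + 3 = 13 —(−1)→ 12
12 —HB5→ 2·5 + 2 —bump→ 2·6 + 2 = 14 —(−1)→ 13

1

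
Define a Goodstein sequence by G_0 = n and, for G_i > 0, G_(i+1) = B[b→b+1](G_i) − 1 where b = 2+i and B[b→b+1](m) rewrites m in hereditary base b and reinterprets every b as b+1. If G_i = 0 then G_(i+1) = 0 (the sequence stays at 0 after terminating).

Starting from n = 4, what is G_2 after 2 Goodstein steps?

41

[0] 4 ≡ 2^2 (base 2). Lift 3: 27. −1: 26.
[1] 26 ≡ 2·3^2 + 2·3 + 2 (base 3). Lift 4: 42. −1: 41.
[2] 41 ≡ 2·4^2 + 2·4 + 1 (base 4). Lift 5: 61. −1: 60.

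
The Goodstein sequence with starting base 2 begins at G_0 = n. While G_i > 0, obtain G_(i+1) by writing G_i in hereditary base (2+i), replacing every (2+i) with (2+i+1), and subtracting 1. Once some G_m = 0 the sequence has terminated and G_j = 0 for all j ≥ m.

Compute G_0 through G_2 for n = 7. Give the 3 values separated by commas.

7, 30, 259

base 2: 7 = 2^2 + 2 + 1; at 3: 3^3 + 3 + 1 = 31; next = 30
base 3: 30 = 3^3 + 3; at 4: 4^4 + 4 = 260; next = 259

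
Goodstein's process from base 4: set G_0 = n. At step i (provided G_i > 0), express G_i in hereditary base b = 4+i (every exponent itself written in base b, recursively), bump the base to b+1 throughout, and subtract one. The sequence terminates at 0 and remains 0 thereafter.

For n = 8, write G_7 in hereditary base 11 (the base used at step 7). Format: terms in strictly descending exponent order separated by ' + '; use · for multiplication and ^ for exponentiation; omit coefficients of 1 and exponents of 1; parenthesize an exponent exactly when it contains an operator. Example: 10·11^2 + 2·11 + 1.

8 —HB4→ 2·4 —bump→ 2·5 = 10 —(−1)→ 9
9 —HB5→ 5 + 4 —bump→ 6 + 4 = 10 —(−1)→ 9
9 —HB6→ 6 + 3 —bump→ 7 + 3 = 10 —(−1)→ 9
9 —HB7→ 7 + 2 —bump→ 8 + 2 = 10 —(−1)→ 9
9 —HB8→ 8 + 1 —bump→ 9 + 1 = 10 —(−1)→ 9
9 —HB9→ 9 —bump→ 10 = 10 —(−1)→ 9
9 —HB10→ 9 —bump→ 9 = 9 —(−1)→ 8

8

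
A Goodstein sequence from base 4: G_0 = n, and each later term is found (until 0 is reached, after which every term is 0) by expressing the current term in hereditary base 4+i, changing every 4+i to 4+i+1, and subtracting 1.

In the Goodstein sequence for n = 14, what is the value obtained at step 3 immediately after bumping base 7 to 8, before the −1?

G_0=14  [base 4] 3·4 + 2  →[4↦5]→  3·5 + 2 = 17  −1 ⇒ G_1=16
G_1=16  [base 5] 3·5 + 1  →[5↦6]→  3·6 + 1 = 19  −1 ⇒ G_2=18
G_2=18  [base 6] 3·6  →[6↦7]→  3·7 = 21  −1 ⇒ G_3=20
G_3=20  [base 7] 2·7 + 6  →[7↦8]→  2·8 + 6 = 22  −1 ⇒ G_4=21

22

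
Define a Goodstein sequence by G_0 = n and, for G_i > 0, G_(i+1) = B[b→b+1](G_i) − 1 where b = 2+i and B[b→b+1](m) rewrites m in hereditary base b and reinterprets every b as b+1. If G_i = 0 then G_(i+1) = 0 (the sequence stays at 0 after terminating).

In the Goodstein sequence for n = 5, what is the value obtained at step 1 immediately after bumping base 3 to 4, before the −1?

(0) 5|_2 = 2^2 + 1 ↦ 3^3 + 1|_3 = 28 ⇒ 27
(1) 27|_3 = 3^3 ↦ 4^4|_4 = 256 ⇒ 255

256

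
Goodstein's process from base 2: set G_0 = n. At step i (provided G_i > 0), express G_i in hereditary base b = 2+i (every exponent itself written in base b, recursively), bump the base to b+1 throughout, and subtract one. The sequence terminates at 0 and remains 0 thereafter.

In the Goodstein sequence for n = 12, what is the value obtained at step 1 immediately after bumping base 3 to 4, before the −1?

(0) 12|_2 = 2^(2 + 1) + 2^2 ↦ 3^(3 + 1) + 3^3|_3 = 108 ⇒ 107
(1) 107|_3 = 3^(3 + 1) + 2·3^2 + 2·3 + 2 ↦ 4^(4 + 1) + 2·4^2 + 2·4 + 2|_4 = 1066 ⇒ 1065

1066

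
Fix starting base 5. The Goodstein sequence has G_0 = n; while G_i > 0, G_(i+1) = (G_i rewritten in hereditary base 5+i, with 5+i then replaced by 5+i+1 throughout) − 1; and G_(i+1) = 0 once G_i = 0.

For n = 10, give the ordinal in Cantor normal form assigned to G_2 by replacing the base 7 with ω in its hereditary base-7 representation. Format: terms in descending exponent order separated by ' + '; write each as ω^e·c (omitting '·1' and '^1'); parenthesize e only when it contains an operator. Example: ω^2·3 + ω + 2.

[0] 10 ≡ 2·5 (base 5). Lift 6: 12. −1: 11.
[1] 11 ≡ 6 + 5 (base 6). Lift 7: 12. −1: 11.
[2] 11 ≡ 7 + 4 (base 7). Lift 8: 12. −1: 11.

ω + 4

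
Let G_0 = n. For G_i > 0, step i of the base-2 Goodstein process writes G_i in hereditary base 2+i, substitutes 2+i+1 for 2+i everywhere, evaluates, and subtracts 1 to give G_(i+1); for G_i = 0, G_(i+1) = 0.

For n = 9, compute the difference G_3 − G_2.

G_0=9  [base 2] 2^(2 + 1) + 1  →[2↦3]→  3^(3 + 1) + 1 = 82  −1 ⇒ G_1=81
G_1=81  [base 3] 3^(3 + 1)  →[3↦4]→  4^(4 + 1) = 1024  −1 ⇒ G_2=1023
G_2=1023  [base 4] 3·4^4 + 3·4^3 + 3·4^2 + 3·4 + 3  →[4↦5]→  3·5^5 + 3·5^3 + 3·5^2 + 3·5 + 3 = 9843  −1 ⇒ G_3=9842

8819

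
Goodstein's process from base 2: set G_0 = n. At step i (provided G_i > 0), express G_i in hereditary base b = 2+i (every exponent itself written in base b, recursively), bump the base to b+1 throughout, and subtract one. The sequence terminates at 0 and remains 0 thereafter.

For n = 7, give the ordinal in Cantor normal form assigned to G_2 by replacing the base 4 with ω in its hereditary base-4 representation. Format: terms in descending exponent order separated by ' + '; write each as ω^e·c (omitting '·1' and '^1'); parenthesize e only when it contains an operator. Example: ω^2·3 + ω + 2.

ω^ω + 3

G_0=7  [base 2] 2^2 + 2 + 1  →[2↦3]→  3^3 + 3 + 1 = 31  −1 ⇒ G_1=30
G_1=30  [base 3] 3^3 + 3  →[3↦4]→  4^4 + 4 = 260  −1 ⇒ G_2=259
G_2=259  [base 4] 4^4 + 3  →[4↦5]→  5^5 + 3 = 3128  −1 ⇒ G_3=3127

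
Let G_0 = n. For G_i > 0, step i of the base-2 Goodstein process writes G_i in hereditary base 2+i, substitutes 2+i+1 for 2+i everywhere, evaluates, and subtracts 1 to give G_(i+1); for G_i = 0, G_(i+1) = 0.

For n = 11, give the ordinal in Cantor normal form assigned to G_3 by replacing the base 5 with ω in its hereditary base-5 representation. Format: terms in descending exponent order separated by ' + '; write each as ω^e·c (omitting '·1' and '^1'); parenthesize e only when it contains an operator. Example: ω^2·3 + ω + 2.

G_0=11  [base 2] 2^(2 + 1) + 2 + 1  →[2↦3]→  3^(3 + 1) + 3 + 1 = 85  −1 ⇒ G_1=84
G_1=84  [base 3] 3^(3 + 1) + 3  →[3↦4]→  4^(4 + 1) + 4 = 1028  −1 ⇒ G_2=1027
G_2=1027  [base 4] 4^(4 + 1) + 3  →[4↦5]→  5^(5 + 1) + 3 = 15628  −1 ⇒ G_3=15627

ω^(ω + 1) + 2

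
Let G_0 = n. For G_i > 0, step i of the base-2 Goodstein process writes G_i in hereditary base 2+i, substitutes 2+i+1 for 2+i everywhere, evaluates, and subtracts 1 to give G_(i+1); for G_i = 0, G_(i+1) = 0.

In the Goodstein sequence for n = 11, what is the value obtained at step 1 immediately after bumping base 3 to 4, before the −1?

1028

base 2: 11 = 2^(2 + 1) + 2 + 1; at 3: 3^(3 + 1) + 3 + 1 = 85; next = 84
base 3: 84 = 3^(3 + 1) + 3; at 4: 4^(4 + 1) + 4 = 1028; next = 1027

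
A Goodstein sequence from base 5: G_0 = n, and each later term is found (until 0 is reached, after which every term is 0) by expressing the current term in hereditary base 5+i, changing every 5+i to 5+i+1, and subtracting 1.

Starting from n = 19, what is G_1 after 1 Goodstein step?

21

base 5: 19 = 3·5 + 4; at 6: 3·6 + 4 = 22; next = 21
base 6: 21 = 3·6 + 3; at 7: 3·7 + 3 = 24; next = 23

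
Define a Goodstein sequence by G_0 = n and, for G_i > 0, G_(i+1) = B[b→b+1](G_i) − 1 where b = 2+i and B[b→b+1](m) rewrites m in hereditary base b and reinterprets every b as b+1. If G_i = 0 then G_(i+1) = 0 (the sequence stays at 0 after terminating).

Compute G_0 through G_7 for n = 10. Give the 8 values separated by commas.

10, 83, 1025, 15625, 279935, 4215754, 84073323, 1937434592

step 0: 10 = 2^(2 + 1) + 2; sub 3 for 2: 3^(3 + 1) + 3; = 84; G_1 = 84−1 = 83
step 1: 83 = 3^(3 + 1) + 2; sub 4 for 3: 4^(4 + 1) + 2; = 1026; G_2 = 1026−1 = 1025
step 2: 1025 = 4^(4 + 1) + 1; sub 5 for 4: 5^(5 + 1) + 1; = 15626; G_3 = 15626−1 = 15625
step 3: 15625 = 5^(5 + 1); sub 6 for 5: 6^(6 + 1); = 279936; G_4 = 279936−1 = 279935
step 4: 279935 = 5·6^6 + 5·6^5 + 5·6^4 + 5·6^3 + 5·6^2 + 5·6 + 5; sub 7 for 6: 5·7^7 + 5·7^5 + 5·7^4 + 5·7^3 + 5·7^2 + 5·7 + 5; = 4215755; G_5 = 4215755−1 = 4215754
step 5: 4215754 = 5·7^7 + 5·7^5 + 5·7^4 + 5·7^3 + 5·7^2 + 5·7 + 4; sub 8 for 7: 5·8^8 + 5·8^5 + 5·8^4 + 5·8^3 + 5·8^2 + 5·8 + 4; = 84073324; G_6 = 84073324−1 = 84073323
step 6: 84073323 = 5·8^8 + 5·8^5 + 5·8^4 + 5·8^3 + 5·8^2 + 5·8 + 3; sub 9 for 8: 5·9^9 + 5·9^5 + 5·9^4 + 5·9^3 + 5·9^2 + 5·9 + 3; = 1937434593; G_7 = 1937434593−1 = 1937434592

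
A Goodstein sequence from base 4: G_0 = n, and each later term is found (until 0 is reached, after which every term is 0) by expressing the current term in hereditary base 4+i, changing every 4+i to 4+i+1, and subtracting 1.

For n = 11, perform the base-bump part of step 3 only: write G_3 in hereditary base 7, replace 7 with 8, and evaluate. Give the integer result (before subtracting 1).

G_0=11  [base 4] 2·4 + 3  →[4↦5]→  2·5 + 3 = 13  −1 ⇒ G_1=12
G_1=12  [base 5] 2·5 + 2  →[5↦6]→  2·6 + 2 = 14  −1 ⇒ G_2=13
G_2=13  [base 6] 2·6 + 1  →[6↦7]→  2·7 + 1 = 15  −1 ⇒ G_3=14
G_3=14  [base 7] 2·7  →[7↦8]→  2·8 = 16  −1 ⇒ G_4=15

16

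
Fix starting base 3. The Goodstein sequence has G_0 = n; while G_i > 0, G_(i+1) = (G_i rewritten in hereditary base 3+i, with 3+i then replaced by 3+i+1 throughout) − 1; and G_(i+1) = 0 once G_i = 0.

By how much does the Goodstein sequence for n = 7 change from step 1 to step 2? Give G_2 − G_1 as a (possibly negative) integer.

1

[0] 7 ≡ 2·3 + 1 (base 3). Lift 4: 9. −1: 8.
[1] 8 ≡ 2·4 (base 4). Lift 5: 10. −1: 9.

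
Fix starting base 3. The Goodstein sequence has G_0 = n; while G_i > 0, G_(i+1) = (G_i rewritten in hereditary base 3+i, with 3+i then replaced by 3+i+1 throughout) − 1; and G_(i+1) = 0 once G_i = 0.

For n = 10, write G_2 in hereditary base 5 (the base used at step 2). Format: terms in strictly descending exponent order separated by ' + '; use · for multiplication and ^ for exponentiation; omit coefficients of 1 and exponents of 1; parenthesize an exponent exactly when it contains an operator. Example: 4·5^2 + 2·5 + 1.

4·5 + 4

G_0=10  [base 3] 3^2 + 1  →[3↦4]→  4^2 + 1 = 17  −1 ⇒ G_1=16
G_1=16  [base 4] 4^2  →[4↦5]→  5^2 = 25  −1 ⇒ G_2=24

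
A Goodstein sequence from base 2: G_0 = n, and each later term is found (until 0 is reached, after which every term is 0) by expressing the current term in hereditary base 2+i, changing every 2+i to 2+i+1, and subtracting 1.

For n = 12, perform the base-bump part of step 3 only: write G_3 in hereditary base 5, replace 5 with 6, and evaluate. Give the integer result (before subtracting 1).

280020

(0) 12|_2 = 2^(2 + 1) + 2^2 ↦ 3^(3 + 1) + 3^3|_3 = 108 ⇒ 107
(1) 107|_3 = 3^(3 + 1) + 2·3^2 + 2·3 + 2 ↦ 4^(4 + 1) + 2·4^2 + 2·4 + 2|_4 = 1066 ⇒ 1065
(2) 1065|_4 = 4^(4 + 1) + 2·4^2 + 2·4 + 1 ↦ 5^(5 + 1) + 2·5^2 + 2·5 + 1|_5 = 15686 ⇒ 15685
(3) 15685|_5 = 5^(5 + 1) + 2·5^2 + 2·5 ↦ 6^(6 + 1) + 2·6^2 + 2·6|_6 = 280020 ⇒ 280019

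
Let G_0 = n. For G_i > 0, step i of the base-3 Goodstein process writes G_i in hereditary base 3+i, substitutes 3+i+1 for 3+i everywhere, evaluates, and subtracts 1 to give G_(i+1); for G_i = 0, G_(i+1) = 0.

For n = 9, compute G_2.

9 —HB3→ 3^2 —bump→ 4^2 = 16 —(−1)→ 15
15 —HB4→ 3·4 + 3 —bump→ 3·5 + 3 = 18 —(−1)→ 17

17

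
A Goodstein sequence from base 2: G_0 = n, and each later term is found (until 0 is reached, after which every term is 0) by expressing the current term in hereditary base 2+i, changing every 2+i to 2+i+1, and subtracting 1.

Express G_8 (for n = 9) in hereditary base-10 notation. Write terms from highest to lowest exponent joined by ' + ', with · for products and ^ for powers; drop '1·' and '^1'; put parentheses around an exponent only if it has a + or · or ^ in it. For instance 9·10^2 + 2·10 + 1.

G_0 = 9. HB_2(9) = 2^(2 + 1) + 1. Bump = 82. G_1 = 81.
G_1 = 81. HB_3(81) = 3^(3 + 1). Bump = 1024. G_2 = 1023.
G_2 = 1023. HB_4(1023) = 3·4^4 + 3·4^3 + 3·4^2 + 3·4 + 3. Bump = 9843. G_3 = 9842.
G_3 = 9842. HB_5(9842) = 3·5^5 + 3·5^3 + 3·5^2 + 3·5 + 2. Bump = 140744. G_4 = 140743.
G_4 = 140743. HB_6(140743) = 3·6^6 + 3·6^3 + 3·6^2 + 3·6 + 1. Bump = 2471827. G_5 = 2471826.
G_5 = 2471826. HB_7(2471826) = 3·7^7 + 3·7^3 + 3·7^2 + 3·7. Bump = 50333400. G_6 = 50333399.
G_6 = 50333399. HB_8(50333399) = 3·8^8 + 3·8^3 + 3·8^2 + 2·8 + 7. Bump = 1162263922. G_7 = 1162263921.
G_7 = 1162263921. HB_9(1162263921) = 3·9^9 + 3·9^3 + 3·9^2 + 2·9 + 6. Bump = 30000003326. G_8 = 30000003325.
G_8 = 30000003325. HB_10(30000003325) = 3·10^10 + 3·10^3 + 3·10^2 + 2·10 + 5. Bump = 855935016216. G_9 = 855935016215.

3·10^10 + 3·10^3 + 3·10^2 + 2·10 + 5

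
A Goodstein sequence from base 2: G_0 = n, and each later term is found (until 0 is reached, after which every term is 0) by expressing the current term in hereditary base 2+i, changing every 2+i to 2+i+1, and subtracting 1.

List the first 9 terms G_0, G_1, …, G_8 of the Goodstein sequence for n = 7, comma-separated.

7 —HB2→ 2^2 + 2 + 1 —bump→ 3^3 + 3 + 1 = 31 —(−1)→ 30
30 —HB3→ 3^3 + 3 —bump→ 4^4 + 4 = 260 —(−1)→ 259
259 —HB4→ 4^4 + 3 —bump→ 5^5 + 3 = 3128 —(−1)→ 3127
3127 —HB5→ 5^5 + 2 —bump→ 6^6 + 2 = 46658 —(−1)→ 46657
46657 —HB6→ 6^6 + 1 —bump→ 7^7 + 1 = 823544 —(−1)→ 823543
823543 —HB7→ 7^7 —bump→ 8^8 = 16777216 —(−1)→ 16777215
16777215 —HB8→ 7·8^7 + 7·8^6 + 7·8^5 + 7·8^4 + 7·8^3 + 7·8^2 + 7·8 + 7 —bump→ 7·9^7 + 7·9^6 + 7·9^5 + 7·9^4 + 7·9^3 + 7·9^2 + 7·9 + 7 = 37665880 —(−1)→ 37665879
37665879 —HB9→ 7·9^7 + 7·9^6 + 7·9^5 + 7·9^4 + 7·9^3 + 7·9^2 + 7·9 + 6 —bump→ 7·10^7 + 7·10^6 + 7·10^5 + 7·10^4 + 7·10^3 + 7·10^2 + 7·10 + 6 = 77777776 —(−1)→ 77777775

7, 30, 259, 3127, 46657, 823543, 16777215, 37665879, 77777775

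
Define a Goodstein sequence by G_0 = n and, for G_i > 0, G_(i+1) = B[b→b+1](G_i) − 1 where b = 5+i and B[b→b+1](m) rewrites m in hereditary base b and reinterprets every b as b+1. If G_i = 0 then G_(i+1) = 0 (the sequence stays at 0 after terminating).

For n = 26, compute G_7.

73

[0] 26 ≡ 5^2 + 1 (base 5). Lift 6: 37. −1: 36.
[1] 36 ≡ 6^2 (base 6). Lift 7: 49. −1: 48.
[2] 48 ≡ 6·7 + 6 (base 7). Lift 8: 54. −1: 53.
[3] 53 ≡ 6·8 + 5 (base 8). Lift 9: 59. −1: 58.
[4] 58 ≡ 6·9 + 4 (base 9). Lift 10: 64. −1: 63.
[5] 63 ≡ 6·10 + 3 (base 10). Lift 11: 69. −1: 68.
[6] 68 ≡ 6·11 + 2 (base 11). Lift 12: 74. −1: 73.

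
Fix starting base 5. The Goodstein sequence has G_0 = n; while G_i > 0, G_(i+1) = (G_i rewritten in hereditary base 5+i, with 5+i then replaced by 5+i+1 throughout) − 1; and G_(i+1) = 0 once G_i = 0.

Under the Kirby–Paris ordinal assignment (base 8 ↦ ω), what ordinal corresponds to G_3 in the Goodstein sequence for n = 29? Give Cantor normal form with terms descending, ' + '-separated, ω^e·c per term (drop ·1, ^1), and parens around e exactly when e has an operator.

29 —HB5→ 5^2 + 4 —bump→ 6^2 + 4 = 40 —(−1)→ 39
39 —HB6→ 6^2 + 3 —bump→ 7^2 + 3 = 52 —(−1)→ 51
51 —HB7→ 7^2 + 2 —bump→ 8^2 + 2 = 66 —(−1)→ 65

ω^2 + 1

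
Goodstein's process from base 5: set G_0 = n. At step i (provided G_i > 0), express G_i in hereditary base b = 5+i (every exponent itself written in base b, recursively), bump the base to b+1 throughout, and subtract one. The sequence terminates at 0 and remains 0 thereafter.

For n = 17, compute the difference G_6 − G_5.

1

[0] 17 ≡ 3·5 + 2 (base 5). Lift 6: 20. −1: 19.
[1] 19 ≡ 3·6 + 1 (base 6). Lift 7: 22. −1: 21.
[2] 21 ≡ 3·7 (base 7). Lift 8: 24. −1: 23.
[3] 23 ≡ 2·8 + 7 (base 8). Lift 9: 25. −1: 24.
[4] 24 ≡ 2·9 + 6 (base 9). Lift 10: 26. −1: 25.
[5] 25 ≡ 2·10 + 5 (base 10). Lift 11: 27. −1: 26.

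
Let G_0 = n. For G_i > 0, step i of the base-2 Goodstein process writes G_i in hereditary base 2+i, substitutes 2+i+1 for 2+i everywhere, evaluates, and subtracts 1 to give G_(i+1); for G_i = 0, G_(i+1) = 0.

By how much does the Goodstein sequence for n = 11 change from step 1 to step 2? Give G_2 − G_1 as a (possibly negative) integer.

943

(0) 11|_2 = 2^(2 + 1) + 2 + 1 ↦ 3^(3 + 1) + 3 + 1|_3 = 85 ⇒ 84
(1) 84|_3 = 3^(3 + 1) + 3 ↦ 4^(4 + 1) + 4|_4 = 1028 ⇒ 1027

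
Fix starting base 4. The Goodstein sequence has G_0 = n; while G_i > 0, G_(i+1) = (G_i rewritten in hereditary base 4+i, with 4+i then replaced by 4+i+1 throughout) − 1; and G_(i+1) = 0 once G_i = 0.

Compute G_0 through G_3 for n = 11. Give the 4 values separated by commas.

11, 12, 13, 14

G_0=11  [base 4] 2·4 + 3  →[4↦5]→  2·5 + 3 = 13  −1 ⇒ G_1=12
G_1=12  [base 5] 2·5 + 2  →[5↦6]→  2·6 + 2 = 14  −1 ⇒ G_2=13
G_2=13  [base 6] 2·6 + 1  →[6↦7]→  2·7 + 1 = 15  −1 ⇒ G_3=14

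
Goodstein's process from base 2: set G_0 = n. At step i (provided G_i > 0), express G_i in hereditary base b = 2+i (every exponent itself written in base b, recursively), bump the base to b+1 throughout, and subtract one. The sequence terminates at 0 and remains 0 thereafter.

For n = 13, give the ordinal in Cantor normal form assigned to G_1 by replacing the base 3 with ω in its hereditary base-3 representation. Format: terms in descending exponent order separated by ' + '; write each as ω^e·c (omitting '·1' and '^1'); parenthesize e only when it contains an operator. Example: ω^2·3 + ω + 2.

base 2: 13 = 2^(2 + 1) + 2^2 + 1; at 3: 3^(3 + 1) + 3^3 + 1 = 109; next = 108
base 3: 108 = 3^(3 + 1) + 3^3; at 4: 4^(4 + 1) + 4^4 = 1280; next = 1279

ω^(ω + 1) + ω^ω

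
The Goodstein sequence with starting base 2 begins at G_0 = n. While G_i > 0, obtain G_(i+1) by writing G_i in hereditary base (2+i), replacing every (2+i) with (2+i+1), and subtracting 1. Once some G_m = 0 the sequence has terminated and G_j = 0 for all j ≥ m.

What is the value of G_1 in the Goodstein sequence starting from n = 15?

111

G_0 = 15. HB_2(15) = 2^(2 + 1) + 2^2 + 2 + 1. Bump = 112. G_1 = 111.
G_1 = 111. HB_3(111) = 3^(3 + 1) + 3^3 + 3. Bump = 1284. G_2 = 1283.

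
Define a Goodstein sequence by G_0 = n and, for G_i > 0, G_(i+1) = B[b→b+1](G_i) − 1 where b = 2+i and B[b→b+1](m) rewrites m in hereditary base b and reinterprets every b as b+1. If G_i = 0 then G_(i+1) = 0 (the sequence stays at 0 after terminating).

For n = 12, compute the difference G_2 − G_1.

G_0 = 12. HB_2(12) = 2^(2 + 1) + 2^2. Bump = 108. G_1 = 107.
G_1 = 107. HB_3(107) = 3^(3 + 1) + 2·3^2 + 2·3 + 2. Bump = 1066. G_2 = 1065.

958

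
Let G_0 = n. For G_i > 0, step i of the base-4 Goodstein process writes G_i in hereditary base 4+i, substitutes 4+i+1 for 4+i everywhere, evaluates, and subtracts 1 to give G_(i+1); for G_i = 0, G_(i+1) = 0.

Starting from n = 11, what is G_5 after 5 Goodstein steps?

15

G_0=11  [base 4] 2·4 + 3  →[4↦5]→  2·5 + 3 = 13  −1 ⇒ G_1=12
G_1=12  [base 5] 2·5 + 2  →[5↦6]→  2·6 + 2 = 14  −1 ⇒ G_2=13
G_2=13  [base 6] 2·6 + 1  →[6↦7]→  2·7 + 1 = 15  −1 ⇒ G_3=14
G_3=14  [base 7] 2·7  →[7↦8]→  2·8 = 16  −1 ⇒ G_4=15
G_4=15  [base 8] 8 + 7  →[8↦9]→  9 + 7 = 16  −1 ⇒ G_5=15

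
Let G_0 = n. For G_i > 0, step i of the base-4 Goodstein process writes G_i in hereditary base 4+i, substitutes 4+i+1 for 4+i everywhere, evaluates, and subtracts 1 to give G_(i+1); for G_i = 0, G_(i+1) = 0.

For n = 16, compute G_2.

27

i=0: 16 = 4^2 (b=4); 4→5: 5^2 = 25; 25−1 = 24
i=1: 24 = 4·5 + 4 (b=5); 5→6: 4·6 + 4 = 28; 28−1 = 27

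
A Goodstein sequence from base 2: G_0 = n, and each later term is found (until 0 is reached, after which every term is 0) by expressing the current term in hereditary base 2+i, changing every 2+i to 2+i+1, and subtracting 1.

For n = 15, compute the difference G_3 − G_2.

G_0 = 15. HB_2(15) = 2^(2 + 1) + 2^2 + 2 + 1. Bump = 112. G_1 = 111.
G_1 = 111. HB_3(111) = 3^(3 + 1) + 3^3 + 3. Bump = 1284. G_2 = 1283.
G_2 = 1283. HB_4(1283) = 4^(4 + 1) + 4^4 + 3. Bump = 18753. G_3 = 18752.

17469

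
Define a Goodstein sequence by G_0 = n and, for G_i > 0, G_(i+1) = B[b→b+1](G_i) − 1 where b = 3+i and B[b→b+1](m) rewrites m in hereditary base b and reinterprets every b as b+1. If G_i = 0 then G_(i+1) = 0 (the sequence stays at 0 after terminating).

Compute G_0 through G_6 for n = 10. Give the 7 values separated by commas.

base 3: 10 = 3^2 + 1; at 4: 4^2 + 1 = 17; next = 16
base 4: 16 = 4^2; at 5: 5^2 = 25; next = 24
base 5: 24 = 4·5 + 4; at 6: 4·6 + 4 = 28; next = 27
base 6: 27 = 4·6 + 3; at 7: 4·7 + 3 = 31; next = 30
base 7: 30 = 4·7 + 2; at 8: 4·8 + 2 = 34; next = 33
base 8: 33 = 4·8 + 1; at 9: 4·9 + 1 = 37; next = 36

10, 16, 24, 27, 30, 33, 36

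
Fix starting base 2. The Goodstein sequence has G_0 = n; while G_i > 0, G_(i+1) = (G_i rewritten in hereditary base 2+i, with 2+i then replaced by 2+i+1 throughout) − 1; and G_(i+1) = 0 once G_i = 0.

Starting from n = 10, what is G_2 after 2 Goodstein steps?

1025

G_0=10  [base 2] 2^(2 + 1) + 2  →[2↦3]→  3^(3 + 1) + 3 = 84  −1 ⇒ G_1=83
G_1=83  [base 3] 3^(3 + 1) + 2  →[3↦4]→  4^(4 + 1) + 2 = 1026  −1 ⇒ G_2=1025
G_2=1025  [base 4] 4^(4 + 1) + 1  →[4↦5]→  5^(5 + 1) + 1 = 15626  −1 ⇒ G_3=15625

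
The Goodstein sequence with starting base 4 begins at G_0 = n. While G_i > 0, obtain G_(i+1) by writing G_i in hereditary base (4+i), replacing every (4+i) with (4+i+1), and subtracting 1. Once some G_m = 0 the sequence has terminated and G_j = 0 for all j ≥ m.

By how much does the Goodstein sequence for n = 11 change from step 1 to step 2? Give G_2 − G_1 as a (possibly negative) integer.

[0] 11 ≡ 2·4 + 3 (base 4). Lift 5: 13. −1: 12.
[1] 12 ≡ 2·5 + 2 (base 5). Lift 6: 14. −1: 13.

1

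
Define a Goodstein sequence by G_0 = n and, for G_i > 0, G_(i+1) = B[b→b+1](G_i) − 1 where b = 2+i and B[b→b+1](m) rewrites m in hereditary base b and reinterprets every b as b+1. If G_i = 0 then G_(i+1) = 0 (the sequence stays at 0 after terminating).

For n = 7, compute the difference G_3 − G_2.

2868

[0] 7 ≡ 2^2 + 2 + 1 (base 2). Lift 3: 31. −1: 30.
[1] 30 ≡ 3^3 + 3 (base 3). Lift 4: 260. −1: 259.
[2] 259 ≡ 4^4 + 3 (base 4). Lift 5: 3128. −1: 3127.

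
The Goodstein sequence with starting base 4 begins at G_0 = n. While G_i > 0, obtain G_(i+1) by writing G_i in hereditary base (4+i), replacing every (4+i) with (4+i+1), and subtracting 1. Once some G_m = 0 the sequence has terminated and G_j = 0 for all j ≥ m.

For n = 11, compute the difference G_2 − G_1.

i=0: 11 = 2·4 + 3 (b=4); 4→5: 2·5 + 3 = 13; 13−1 = 12
i=1: 12 = 2·5 + 2 (b=5); 5→6: 2·6 + 2 = 14; 14−1 = 13

1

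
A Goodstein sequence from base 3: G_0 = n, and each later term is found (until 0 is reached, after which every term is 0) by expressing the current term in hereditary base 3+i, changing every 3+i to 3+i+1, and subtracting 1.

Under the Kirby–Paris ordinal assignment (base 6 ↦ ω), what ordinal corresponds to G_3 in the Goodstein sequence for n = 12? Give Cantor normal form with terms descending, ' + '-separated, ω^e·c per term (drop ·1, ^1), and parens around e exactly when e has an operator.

ω^2 + 1

step 0: 12 = 3^2 + 3; sub 4 for 3: 4^2 + 4; = 20; G_1 = 20−1 = 19
step 1: 19 = 4^2 + 3; sub 5 for 4: 5^2 + 3; = 28; G_2 = 28−1 = 27
step 2: 27 = 5^2 + 2; sub 6 for 5: 6^2 + 2; = 38; G_3 = 38−1 = 37
step 3: 37 = 6^2 + 1; sub 7 for 6: 7^2 + 1; = 50; G_4 = 50−1 = 49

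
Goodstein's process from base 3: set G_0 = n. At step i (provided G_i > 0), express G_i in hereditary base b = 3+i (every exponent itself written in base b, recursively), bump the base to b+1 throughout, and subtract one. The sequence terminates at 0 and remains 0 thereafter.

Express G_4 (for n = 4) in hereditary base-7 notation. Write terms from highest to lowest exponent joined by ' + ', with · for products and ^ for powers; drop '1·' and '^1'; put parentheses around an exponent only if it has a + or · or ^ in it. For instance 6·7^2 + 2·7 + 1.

step 0: 4 = 3 + 1; sub 4 for 3: 4 + 1; = 5; G_1 = 5−1 = 4
step 1: 4 = 4; sub 5 for 4: 5; = 5; G_2 = 5−1 = 4
step 2: 4 = 4; sub 6 for 5: 4; = 4; G_3 = 4−1 = 3
step 3: 3 = 3; sub 7 for 6: 3; = 3; G_4 = 3−1 = 2
step 4: 2 = 2; sub 8 for 7: 2; = 2; G_5 = 2−1 = 1

2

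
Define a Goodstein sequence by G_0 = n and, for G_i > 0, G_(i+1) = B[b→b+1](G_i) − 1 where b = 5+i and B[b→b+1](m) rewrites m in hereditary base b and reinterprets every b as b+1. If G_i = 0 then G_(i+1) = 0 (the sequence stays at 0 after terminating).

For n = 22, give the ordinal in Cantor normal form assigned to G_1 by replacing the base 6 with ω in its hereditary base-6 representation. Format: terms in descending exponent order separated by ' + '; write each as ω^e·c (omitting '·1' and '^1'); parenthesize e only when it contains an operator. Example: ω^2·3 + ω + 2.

G_0=22  [base 5] 4·5 + 2  →[5↦6]→  4·6 + 2 = 26  −1 ⇒ G_1=25
G_1=25  [base 6] 4·6 + 1  →[6↦7]→  4·7 + 1 = 29  −1 ⇒ G_2=28

ω·4 + 1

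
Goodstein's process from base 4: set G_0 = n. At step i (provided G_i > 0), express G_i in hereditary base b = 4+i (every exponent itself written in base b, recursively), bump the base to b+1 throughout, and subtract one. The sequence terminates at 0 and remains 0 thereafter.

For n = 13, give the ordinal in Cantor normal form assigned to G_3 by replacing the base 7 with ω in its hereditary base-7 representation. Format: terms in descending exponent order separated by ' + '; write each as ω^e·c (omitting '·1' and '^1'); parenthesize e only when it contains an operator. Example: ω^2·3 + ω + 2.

ω·2 + 4

G_0 = 13. HB_4(13) = 3·4 + 1. Bump = 16. G_1 = 15.
G_1 = 15. HB_5(15) = 3·5. Bump = 18. G_2 = 17.
G_2 = 17. HB_6(17) = 2·6 + 5. Bump = 19. G_3 = 18.
G_3 = 18. HB_7(18) = 2·7 + 4. Bump = 20. G_4 = 19.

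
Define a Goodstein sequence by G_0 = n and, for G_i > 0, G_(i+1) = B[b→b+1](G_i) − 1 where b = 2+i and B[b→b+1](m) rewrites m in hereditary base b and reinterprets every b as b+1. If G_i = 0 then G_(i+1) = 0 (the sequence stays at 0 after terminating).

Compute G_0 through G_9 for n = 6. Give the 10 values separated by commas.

base 2: 6 = 2^2 + 2; at 3: 3^3 + 3 = 30; next = 29
base 3: 29 = 3^3 + 2; at 4: 4^4 + 2 = 258; next = 257
base 4: 257 = 4^4 + 1; at 5: 5^5 + 1 = 3126; next = 3125
base 5: 3125 = 5^5; at 6: 6^6 = 46656; next = 46655
base 6: 46655 = 5·6^5 + 5·6^4 + 5·6^3 + 5·6^2 + 5·6 + 5; at 7: 5·7^5 + 5·7^4 + 5·7^3 + 5·7^2 + 5·7 + 5 = 98040; next = 98039
base 7: 98039 = 5·7^5 + 5·7^4 + 5·7^3 + 5·7^2 + 5·7 + 4; at 8: 5·8^5 + 5·8^4 + 5·8^3 + 5·8^2 + 5·8 + 4 = 187244; next = 187243
base 8: 187243 = 5·8^5 + 5·8^4 + 5·8^3 + 5·8^2 + 5·8 + 3; at 9: 5·9^5 + 5·9^4 + 5·9^3 + 5·9^2 + 5·9 + 3 = 332148; next = 332147
base 9: 332147 = 5·9^5 + 5·9^4 + 5·9^3 + 5·9^2 + 5·9 + 2; at 10: 5·10^5 + 5·10^4 + 5·10^3 + 5·10^2 + 5·10 + 2 = 555552; next = 555551
base 10: 555551 = 5·10^5 + 5·10^4 + 5·10^3 + 5·10^2 + 5·10 + 1; at 11: 5·11^5 + 5·11^4 + 5·11^3 + 5·11^2 + 5·11 + 1 = 885776; next = 885775

6, 29, 257, 3125, 46655, 98039, 187243, 332147, 555551, 885775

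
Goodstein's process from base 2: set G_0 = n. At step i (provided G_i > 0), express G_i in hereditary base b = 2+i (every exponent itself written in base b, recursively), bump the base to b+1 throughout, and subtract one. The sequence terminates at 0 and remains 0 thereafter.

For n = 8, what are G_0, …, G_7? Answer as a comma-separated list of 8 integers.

base 2: 8 = 2^(2 + 1); at 3: 3^(3 + 1) = 81; next = 80
base 3: 80 = 2·3^3 + 2·3^2 + 2·3 + 2; at 4: 2·4^4 + 2·4^2 + 2·4 + 2 = 554; next = 553
base 4: 553 = 2·4^4 + 2·4^2 + 2·4 + 1; at 5: 2·5^5 + 2·5^2 + 2·5 + 1 = 6311; next = 6310
base 5: 6310 = 2·5^5 + 2·5^2 + 2·5; at 6: 2·6^6 + 2·6^2 + 2·6 = 93396; next = 93395
base 6: 93395 = 2·6^6 + 2·6^2 + 6 + 5; at 7: 2·7^7 + 2·7^2 + 7 + 5 = 1647196; next = 1647195
base 7: 1647195 = 2·7^7 + 2·7^2 + 7 + 4; at 8: 2·8^8 + 2·8^2 + 8 + 4 = 33554572; next = 33554571
base 8: 33554571 = 2·8^8 + 2·8^2 + 8 + 3; at 9: 2·9^9 + 2·9^2 + 9 + 3 = 774841152; next = 774841151

8, 80, 553, 6310, 93395, 1647195, 33554571, 774841151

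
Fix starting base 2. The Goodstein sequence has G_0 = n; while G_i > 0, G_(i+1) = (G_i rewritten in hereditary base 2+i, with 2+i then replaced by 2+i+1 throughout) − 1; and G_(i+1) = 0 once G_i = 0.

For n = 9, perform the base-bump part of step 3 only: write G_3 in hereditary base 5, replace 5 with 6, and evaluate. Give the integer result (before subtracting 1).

i=0: 9 = 2^(2 + 1) + 1 (b=2); 2→3: 3^(3 + 1) + 1 = 82; 82−1 = 81
i=1: 81 = 3^(3 + 1) (b=3); 3→4: 4^(4 + 1) = 1024; 1024−1 = 1023
i=2: 1023 = 3·4^4 + 3·4^3 + 3·4^2 + 3·4 + 3 (b=4); 4→5: 3·5^5 + 3·5^3 + 3·5^2 + 3·5 + 3 = 9843; 9843−1 = 9842

140744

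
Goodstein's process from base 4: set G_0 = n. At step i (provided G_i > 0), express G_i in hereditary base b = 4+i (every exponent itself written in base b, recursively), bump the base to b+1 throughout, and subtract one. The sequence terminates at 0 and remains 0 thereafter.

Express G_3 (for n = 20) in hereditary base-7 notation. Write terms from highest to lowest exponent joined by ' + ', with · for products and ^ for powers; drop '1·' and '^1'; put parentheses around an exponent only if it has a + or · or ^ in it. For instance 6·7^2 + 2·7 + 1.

G_0 = 20. HB_4(20) = 4^2 + 4. Bump = 30. G_1 = 29.
G_1 = 29. HB_5(29) = 5^2 + 4. Bump = 40. G_2 = 39.
G_2 = 39. HB_6(39) = 6^2 + 3. Bump = 52. G_3 = 51.
G_3 = 51. HB_7(51) = 7^2 + 2. Bump = 66. G_4 = 65.

7^2 + 2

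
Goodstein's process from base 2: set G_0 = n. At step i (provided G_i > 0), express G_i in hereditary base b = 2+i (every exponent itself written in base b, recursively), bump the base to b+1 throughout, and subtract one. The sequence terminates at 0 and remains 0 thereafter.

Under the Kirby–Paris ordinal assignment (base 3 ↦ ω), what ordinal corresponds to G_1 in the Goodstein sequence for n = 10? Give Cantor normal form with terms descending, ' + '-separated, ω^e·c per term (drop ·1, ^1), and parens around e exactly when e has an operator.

ω^(ω + 1) + 2

base 2: 10 = 2^(2 + 1) + 2; at 3: 3^(3 + 1) + 3 = 84; next = 83
base 3: 83 = 3^(3 + 1) + 2; at 4: 4^(4 + 1) + 2 = 1026; next = 1025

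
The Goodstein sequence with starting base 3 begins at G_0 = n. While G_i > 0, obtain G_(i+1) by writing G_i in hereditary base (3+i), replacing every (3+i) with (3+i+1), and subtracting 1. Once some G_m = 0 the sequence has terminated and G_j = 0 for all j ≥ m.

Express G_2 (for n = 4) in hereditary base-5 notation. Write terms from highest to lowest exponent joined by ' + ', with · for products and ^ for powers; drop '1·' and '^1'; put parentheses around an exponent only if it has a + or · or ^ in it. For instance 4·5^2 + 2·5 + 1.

step 0: 4 = 3 + 1; sub 4 for 3: 4 + 1; = 5; G_1 = 5−1 = 4
step 1: 4 = 4; sub 5 for 4: 5; = 5; G_2 = 5−1 = 4
step 2: 4 = 4; sub 6 for 5: 4; = 4; G_3 = 4−1 = 3

4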